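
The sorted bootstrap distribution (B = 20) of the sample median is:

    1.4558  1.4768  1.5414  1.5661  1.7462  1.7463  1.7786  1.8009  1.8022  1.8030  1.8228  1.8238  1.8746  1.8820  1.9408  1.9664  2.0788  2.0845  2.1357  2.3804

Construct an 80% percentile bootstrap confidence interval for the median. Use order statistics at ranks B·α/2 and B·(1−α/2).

(1.4768, 2.0845)

α = 0.20; lower rank = 20 × 0.100 = 2; upper rank = 20 × 0.900 = 18.
The 2nd smallest replicate is 1.4768; the 18th is 2.0845.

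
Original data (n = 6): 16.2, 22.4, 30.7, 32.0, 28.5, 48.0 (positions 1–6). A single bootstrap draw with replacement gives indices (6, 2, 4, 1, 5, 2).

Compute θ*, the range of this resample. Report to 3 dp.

Resample values: 48.0, 22.4, 32.0, 16.2, 28.5, 22.4.
Range = 48.0 − 16.2 = 31.800

θ* = 31.800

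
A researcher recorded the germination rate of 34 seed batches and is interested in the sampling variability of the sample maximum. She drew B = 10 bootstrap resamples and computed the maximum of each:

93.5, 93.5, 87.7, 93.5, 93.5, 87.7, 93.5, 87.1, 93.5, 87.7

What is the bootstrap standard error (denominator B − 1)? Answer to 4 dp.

Bootstrap SE is the standard deviation of the 10 replicate maximums.
Mean of replicates: (93.5 + 93.5 + 87.7 + 93.5 + 93.5 + 87.7 + 93.5 + 87.1 + 93.5 + 87.7) / 10 = 911.20000 / 10 = 91.12000
Sum of squared deviations: (+2.38000)² + (+2.38000)² + (−3.42000)² + (+2.38000)² + (+2.38000)² + (−3.42000)² + (+2.38000)² + (−4.02000)² + (+2.38000)² + (−3.42000)² = 85.23600
Variance = 85.23600 / 9 = 9.47067
SE* = √9.47067

SE* = 3.0774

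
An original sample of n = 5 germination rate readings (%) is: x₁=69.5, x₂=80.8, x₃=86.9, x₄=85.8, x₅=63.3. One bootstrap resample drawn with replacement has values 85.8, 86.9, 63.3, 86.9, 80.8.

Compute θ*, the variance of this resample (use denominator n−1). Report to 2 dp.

θ* = 101.41

Mean = 80.7400; sum of squared deviations = 405.6520
s² = 405.6520 / 4 = 101.4130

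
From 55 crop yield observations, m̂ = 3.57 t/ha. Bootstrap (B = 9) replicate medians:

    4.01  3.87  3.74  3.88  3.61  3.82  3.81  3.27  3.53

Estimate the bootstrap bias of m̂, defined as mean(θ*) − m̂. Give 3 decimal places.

bias = +0.157

mean(θ*) = (4.01 + 3.87 + 3.74 + 3.88 + 3.61 + 3.82 + 3.81 + 3.27 + 3.53) / 9 = 3.7267
bias = 3.7267 − 3.57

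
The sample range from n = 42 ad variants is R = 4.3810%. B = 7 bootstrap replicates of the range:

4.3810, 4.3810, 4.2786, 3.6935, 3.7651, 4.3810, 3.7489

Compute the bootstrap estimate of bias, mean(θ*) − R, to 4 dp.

mean(θ*) = (4.3810 + 4.3810 + 4.2786 + 3.6935 + 3.7651 + 4.3810 + 3.7489) / 7 = 4.08987
bias = 4.08987 − 4.3810

bias = −0.2911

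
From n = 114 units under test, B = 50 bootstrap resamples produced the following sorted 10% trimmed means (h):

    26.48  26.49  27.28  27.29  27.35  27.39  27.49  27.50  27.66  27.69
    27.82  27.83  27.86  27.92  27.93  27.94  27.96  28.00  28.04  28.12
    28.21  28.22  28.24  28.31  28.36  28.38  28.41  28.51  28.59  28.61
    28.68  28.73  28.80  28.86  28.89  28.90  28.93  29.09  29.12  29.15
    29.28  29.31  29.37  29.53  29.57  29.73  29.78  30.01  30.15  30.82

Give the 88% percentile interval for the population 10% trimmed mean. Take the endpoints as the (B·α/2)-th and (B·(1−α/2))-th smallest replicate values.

(27.28, 29.78)

α = 0.12; lower rank = 50 × 0.060 = 3; upper rank = 50 × 0.940 = 47.
The 3rd smallest replicate is 27.28; the 47th is 29.78.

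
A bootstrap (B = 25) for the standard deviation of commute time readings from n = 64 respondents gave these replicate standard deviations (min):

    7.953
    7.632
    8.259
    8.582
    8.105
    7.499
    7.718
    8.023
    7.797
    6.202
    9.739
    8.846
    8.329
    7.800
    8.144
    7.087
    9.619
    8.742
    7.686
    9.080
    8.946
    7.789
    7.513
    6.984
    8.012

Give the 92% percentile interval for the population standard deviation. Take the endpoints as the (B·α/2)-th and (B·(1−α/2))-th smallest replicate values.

Sorted replicates: 6.202, 6.984, 7.087, 7.499, 7.513, 7.632, 7.686, 7.718, 7.789, 7.797, 7.800, 7.953, 8.012, 8.023, 8.105, 8.144, 8.259, 8.329, 8.582, 8.742, 8.846, 8.946, 9.080, 9.619, 9.739
α = 0.08; lower rank = 25 × 0.040 = 1; upper rank = 25 × 0.960 = 24.
The 1st smallest replicate is 6.202; the 24th is 9.619.

(6.202, 9.619)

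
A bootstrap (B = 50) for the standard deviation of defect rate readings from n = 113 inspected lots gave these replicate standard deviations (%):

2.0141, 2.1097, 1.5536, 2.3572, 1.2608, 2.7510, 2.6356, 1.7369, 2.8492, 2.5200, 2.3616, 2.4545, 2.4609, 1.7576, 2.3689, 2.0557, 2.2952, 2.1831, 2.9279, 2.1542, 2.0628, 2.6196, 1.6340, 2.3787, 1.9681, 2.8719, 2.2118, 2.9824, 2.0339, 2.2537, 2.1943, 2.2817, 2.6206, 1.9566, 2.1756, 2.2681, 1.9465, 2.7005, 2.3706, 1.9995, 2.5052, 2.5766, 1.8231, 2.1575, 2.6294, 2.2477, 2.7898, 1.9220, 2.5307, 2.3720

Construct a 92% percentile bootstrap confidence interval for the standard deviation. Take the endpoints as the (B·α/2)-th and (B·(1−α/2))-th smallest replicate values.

(1.5536, 2.8719)

Sorted replicates: 1.2608, 1.5536, 1.6340, 1.7369, 1.7576, 1.8231, 1.9220, 1.9465, 1.9566, 1.9681, 1.9995, 2.0141, 2.0339, 2.0557, 2.0628, 2.1097, 2.1542, 2.1575, 2.1756, 2.1831, 2.1943, 2.2118, 2.2477, 2.2537, 2.2681, 2.2817, 2.2952, 2.3572, 2.3616, 2.3689, 2.3706, 2.3720, 2.3787, 2.4545, 2.4609, 2.5052, 2.5200, 2.5307, 2.5766, 2.6196, 2.6206, 2.6294, 2.6356, 2.7005, 2.7510, 2.7898, 2.8492, 2.8719, 2.9279, 2.9824
α = 0.08; lower rank = 50 × 0.040 = 2; upper rank = 50 × 0.960 = 48.
The 2nd smallest replicate is 1.5536; the 48th is 2.8719.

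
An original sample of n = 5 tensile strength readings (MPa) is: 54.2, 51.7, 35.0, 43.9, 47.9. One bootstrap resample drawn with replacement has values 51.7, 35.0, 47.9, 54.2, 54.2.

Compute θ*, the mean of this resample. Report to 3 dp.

Mean = (51.7 + 35.0 + 47.9 + 54.2 + 54.2) / 5 = 243.00 / 5 = 48.600

θ* = 48.600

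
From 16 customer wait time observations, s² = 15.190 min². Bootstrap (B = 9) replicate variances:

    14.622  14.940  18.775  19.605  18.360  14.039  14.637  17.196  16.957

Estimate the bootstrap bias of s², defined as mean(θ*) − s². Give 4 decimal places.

mean(θ*) = (14.622 + 14.940 + 18.775 + 19.605 + 18.360 + 14.039 + 14.637 + 17.196 + 16.957) / 9 = 16.57011
bias = 16.57011 − 15.190

bias = +1.3801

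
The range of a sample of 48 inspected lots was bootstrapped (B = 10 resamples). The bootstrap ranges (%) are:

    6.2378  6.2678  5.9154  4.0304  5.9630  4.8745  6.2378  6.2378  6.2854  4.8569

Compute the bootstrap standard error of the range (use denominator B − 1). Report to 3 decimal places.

SE* = 0.805

Bootstrap SE is the standard deviation of the 10 replicate ranges.
Mean of replicates: (6.2378 + 6.2678 + 5.9154 + 4.0304 + 5.9630 + 4.8745 + 6.2378 + 6.2378 + 6.2854 + 4.8569) / 10 = 56.90680 / 10 = 5.69068
Sum of squared deviations: (+0.54712)² + (+0.57712)² + (+0.22472)² + (−1.66028)² + (+0.27232)² + (−0.81618)² + (+0.54712)² + (+0.54712)² + (+0.59472)² + (−0.83378)² = 5.82731
Variance = 5.82731 / 9 = 0.64748
SE* = √0.64748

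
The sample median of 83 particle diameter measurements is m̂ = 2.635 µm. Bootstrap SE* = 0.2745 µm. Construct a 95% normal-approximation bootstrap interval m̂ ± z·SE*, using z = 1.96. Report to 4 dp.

Margin = 1.96 × 0.2745 = 0.53802
Interval: 2.635 ± 0.53802

(2.0970, 3.1730)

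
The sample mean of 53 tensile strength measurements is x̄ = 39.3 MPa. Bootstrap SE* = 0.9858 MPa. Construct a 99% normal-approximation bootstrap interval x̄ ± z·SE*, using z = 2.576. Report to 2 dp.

(36.76, 41.84)

Margin = 2.576 × 0.9858 = 2.539
Interval: 39.3 ± 2.539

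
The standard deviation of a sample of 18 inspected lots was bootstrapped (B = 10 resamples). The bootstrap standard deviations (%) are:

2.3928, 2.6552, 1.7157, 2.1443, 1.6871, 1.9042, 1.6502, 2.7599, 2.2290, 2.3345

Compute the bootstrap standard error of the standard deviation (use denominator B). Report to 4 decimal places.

Bootstrap SE is the standard deviation of the 10 replicate standard deviations.
Mean of replicates: (2.3928 + 2.6552 + 1.7157 + 2.1443 + 1.6871 + 1.9042 + 1.6502 + 2.7599 + 2.2290 + 2.3345) / 10 = 21.47290 / 10 = 2.14729
Sum of squared deviations: (+0.24551)² + (+0.50791)² + (−0.43159)² + (−0.00299)² + (−0.46019)² + (−0.24309)² + (−0.49709)² + (+0.61261)² + (+0.08171)² + (+0.18721)² = 1.43951
Variance = 1.43951 / 10 = 0.14395
SE* = √0.14395

SE* = 0.3794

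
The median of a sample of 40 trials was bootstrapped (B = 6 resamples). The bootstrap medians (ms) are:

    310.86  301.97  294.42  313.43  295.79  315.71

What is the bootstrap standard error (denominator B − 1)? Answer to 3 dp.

Bootstrap SE is the standard deviation of the 6 replicate medians.
Mean of replicates: (310.86 + 301.97 + 294.42 + 313.43 + 295.79 + 315.71) / 6 = 1832.1800 / 6 = 305.3633
Sum of squared deviations: (+5.4967)² + (−3.3933)² + (−10.9433)² + (+8.0667)² + (−9.5733)² + (+10.3467)² = 425.2579
Variance = 425.2579 / 5 = 85.0516
SE* = √85.0516

SE* = 9.222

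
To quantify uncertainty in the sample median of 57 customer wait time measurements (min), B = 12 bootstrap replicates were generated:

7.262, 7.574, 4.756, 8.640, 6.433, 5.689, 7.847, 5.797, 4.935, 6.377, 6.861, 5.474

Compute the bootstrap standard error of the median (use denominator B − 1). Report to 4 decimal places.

Bootstrap SE is the standard deviation of the 12 replicate medians.
Mean of replicates: (7.262 + 7.574 + 4.756 + 8.640 + 6.433 + 5.689 + 7.847 + 5.797 + 4.935 + 6.377 + 6.861 + 5.474) / 12 = 77.64500 / 12 = 6.47042
Sum of squared deviations: (+0.79158)² + (+1.10358)² + (−1.71442)² + (+2.16958)² + (−0.03742)² + (−0.78142)² + (+1.37658)² + (−0.67342)² + (−1.53542)² + (−0.09342)² + (+0.39058)² + (−0.99642)² = 15.96293
Variance = 15.96293 / 11 = 1.45118
SE* = √1.45118

SE* = 1.2046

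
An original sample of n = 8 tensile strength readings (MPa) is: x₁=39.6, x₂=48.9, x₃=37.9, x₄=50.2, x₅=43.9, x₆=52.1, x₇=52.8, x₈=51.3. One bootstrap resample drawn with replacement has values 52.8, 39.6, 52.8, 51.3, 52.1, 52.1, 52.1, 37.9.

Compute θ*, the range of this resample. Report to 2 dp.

Range = 52.8 − 37.9 = 14.90

θ* = 14.90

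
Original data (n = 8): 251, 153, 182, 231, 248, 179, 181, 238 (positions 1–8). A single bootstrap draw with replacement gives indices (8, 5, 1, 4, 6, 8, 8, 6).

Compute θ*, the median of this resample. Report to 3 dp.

Resample values: 238, 248, 251, 231, 179, 238, 238, 179.
Sorted: 179, 179, 231, 238, 238, 238, 248, 251
Median = average of the two middle values = 238.000

θ* = 238.000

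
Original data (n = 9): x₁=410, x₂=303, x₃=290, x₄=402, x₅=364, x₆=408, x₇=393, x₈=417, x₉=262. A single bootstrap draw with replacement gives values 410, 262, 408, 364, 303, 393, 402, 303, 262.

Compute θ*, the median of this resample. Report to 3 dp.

θ* = 364.000

Sorted: 262, 262, 303, 303, 364, 393, 402, 408, 410
Median = middle value = 364.000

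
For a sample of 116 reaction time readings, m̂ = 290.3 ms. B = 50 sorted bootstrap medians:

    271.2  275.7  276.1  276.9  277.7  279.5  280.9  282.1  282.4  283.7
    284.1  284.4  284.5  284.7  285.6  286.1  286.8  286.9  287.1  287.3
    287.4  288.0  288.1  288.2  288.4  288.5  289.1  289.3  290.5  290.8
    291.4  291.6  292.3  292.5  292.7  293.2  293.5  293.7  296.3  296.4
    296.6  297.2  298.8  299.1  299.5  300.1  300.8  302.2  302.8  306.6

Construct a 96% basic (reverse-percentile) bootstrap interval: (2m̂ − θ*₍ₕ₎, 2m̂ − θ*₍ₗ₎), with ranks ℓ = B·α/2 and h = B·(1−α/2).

(277.8, 309.4)

Percentile endpoints at ranks 1 and 49: θ*₍1₎ = 271.2, θ*₍49₎ = 302.8.
Basic interval reflects these around m̂:
  lower = 2 × 290.3 − 302.8 = 277.8
  upper = 2 × 290.3 − 271.2 = 309.4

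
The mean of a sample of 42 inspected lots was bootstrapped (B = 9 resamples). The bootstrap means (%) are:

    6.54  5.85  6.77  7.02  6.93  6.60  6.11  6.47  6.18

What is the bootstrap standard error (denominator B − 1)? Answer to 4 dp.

SE* = 0.3901

Bootstrap SE is the standard deviation of the 9 replicate means.
Mean of replicates: (6.54 + 5.85 + 6.77 + 7.02 + 6.93 + 6.60 + 6.11 + 6.47 + 6.18) / 9 = 58.47000 / 9 = 6.49667
Sum of squared deviations: (+0.04333)² + (−0.64667)² + (+0.27333)² + (+0.52333)² + (+0.43333)² + (+0.10333)² + (−0.38667)² + (−0.02667)² + (−0.31667)² = 1.21760
Variance = 1.21760 / 8 = 0.15220
SE* = √0.15220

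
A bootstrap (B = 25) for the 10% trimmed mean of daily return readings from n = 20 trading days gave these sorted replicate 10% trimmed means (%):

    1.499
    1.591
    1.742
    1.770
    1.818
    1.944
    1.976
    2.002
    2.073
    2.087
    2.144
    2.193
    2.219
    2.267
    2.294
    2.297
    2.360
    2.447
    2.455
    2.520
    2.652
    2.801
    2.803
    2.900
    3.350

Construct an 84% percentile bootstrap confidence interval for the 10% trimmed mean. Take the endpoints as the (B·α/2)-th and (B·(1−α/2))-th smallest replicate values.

α = 0.16; lower rank = 25 × 0.080 = 2; upper rank = 25 × 0.920 = 23.
The 2nd smallest replicate is 1.591; the 23rd is 2.803.

(1.591, 2.803)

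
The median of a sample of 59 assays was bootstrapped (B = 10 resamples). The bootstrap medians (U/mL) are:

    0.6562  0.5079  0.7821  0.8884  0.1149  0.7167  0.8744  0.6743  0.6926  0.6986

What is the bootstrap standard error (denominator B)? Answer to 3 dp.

Bootstrap SE is the standard deviation of the 10 replicate medians.
Mean of replicates: (0.6562 + 0.5079 + 0.7821 + 0.8884 + 0.1149 + 0.7167 + 0.8744 + 0.6743 + 0.6926 + 0.6986) / 10 = 6.60610 / 10 = 0.66061
Sum of squared deviations: (−0.00441)² + (−0.15271)² + (+0.12149)² + (+0.22779)² + (−0.54571)² + (+0.05609)² + (+0.21379)² + (+0.01369)² + (+0.03199)² + (+0.03799)² = 0.43929
Variance = 0.43929 / 10 = 0.04393
SE* = √0.04393

SE* = 0.210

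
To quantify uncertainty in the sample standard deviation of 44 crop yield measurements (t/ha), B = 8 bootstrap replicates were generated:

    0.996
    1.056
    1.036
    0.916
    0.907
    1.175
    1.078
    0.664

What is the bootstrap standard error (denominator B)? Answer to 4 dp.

SE* = 0.1441

Bootstrap SE is the standard deviation of the 8 replicate standard deviations.
Mean of replicates: (0.996 + 1.056 + 1.036 + 0.916 + 0.907 + 1.175 + 1.078 + 0.664) / 8 = 7.82800 / 8 = 0.97850
Sum of squared deviations: (+0.01750)² + (+0.07750)² + (+0.05750)² + (−0.06250)² + (−0.07150)² + (+0.19650)² + (+0.09950)² + (−0.31450)² = 0.16606
Variance = 0.16606 / 8 = 0.02076
SE* = √0.02076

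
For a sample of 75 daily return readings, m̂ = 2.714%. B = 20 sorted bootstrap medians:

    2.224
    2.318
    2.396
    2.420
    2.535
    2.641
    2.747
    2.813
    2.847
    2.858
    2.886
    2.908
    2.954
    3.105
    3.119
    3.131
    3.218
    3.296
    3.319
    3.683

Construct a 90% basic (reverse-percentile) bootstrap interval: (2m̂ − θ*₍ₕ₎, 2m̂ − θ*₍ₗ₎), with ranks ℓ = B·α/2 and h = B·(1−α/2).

(2.109, 3.204)

Percentile endpoints at ranks 1 and 19: θ*₍1₎ = 2.224, θ*₍19₎ = 3.319.
Basic interval reflects these around m̂:
  lower = 2 × 2.714 − 3.319 = 2.109
  upper = 2 × 2.714 − 2.224 = 3.204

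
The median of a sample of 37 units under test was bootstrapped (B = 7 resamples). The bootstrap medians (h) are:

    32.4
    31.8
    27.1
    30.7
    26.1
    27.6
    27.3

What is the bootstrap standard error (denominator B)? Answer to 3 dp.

Bootstrap SE is the standard deviation of the 7 replicate medians.
Mean of replicates: (32.4 + 31.8 + 27.1 + 30.7 + 26.1 + 27.6 + 27.3) / 7 = 203.0000 / 7 = 29.0000
Sum of squared deviations: (+3.4000)² + (+2.8000)² + (−1.9000)² + (+1.7000)² + (−2.9000)² + (−1.4000)² + (−1.7000)² = 39.1600
Variance = 39.1600 / 7 = 5.5943
SE* = √5.5943

SE* = 2.365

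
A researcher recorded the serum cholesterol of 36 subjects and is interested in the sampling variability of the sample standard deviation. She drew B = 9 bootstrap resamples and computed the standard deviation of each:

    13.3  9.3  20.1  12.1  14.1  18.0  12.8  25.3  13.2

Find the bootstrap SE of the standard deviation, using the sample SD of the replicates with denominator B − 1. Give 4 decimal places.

Bootstrap SE is the standard deviation of the 9 replicate standard deviations.
Mean of replicates: (13.3 + 9.3 + 20.1 + 12.1 + 14.1 + 18.0 + 12.8 + 25.3 + 13.2) / 9 = 138.20000 / 9 = 15.35556
Sum of squared deviations: (−2.05556)² + (−6.05556)² + (+4.74444)² + (−3.25556)² + (−1.25556)² + (+2.64444)² + (−2.55556)² + (+9.94444)² + (−2.15556)² = 192.64222
Variance = 192.64222 / 8 = 24.08028
SE* = √24.08028

SE* = 4.9072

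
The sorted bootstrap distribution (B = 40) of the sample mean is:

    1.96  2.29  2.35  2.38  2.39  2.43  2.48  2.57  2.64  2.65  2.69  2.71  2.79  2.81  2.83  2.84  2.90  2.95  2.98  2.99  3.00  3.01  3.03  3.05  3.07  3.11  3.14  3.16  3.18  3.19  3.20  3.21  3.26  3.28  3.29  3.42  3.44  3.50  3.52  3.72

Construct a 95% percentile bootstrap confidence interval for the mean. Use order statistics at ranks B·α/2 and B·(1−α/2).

(1.96, 3.52)

α = 0.05; lower rank = 40 × 0.025 = 1; upper rank = 40 × 0.975 = 39.
The 1st smallest replicate is 1.96; the 39th is 3.52.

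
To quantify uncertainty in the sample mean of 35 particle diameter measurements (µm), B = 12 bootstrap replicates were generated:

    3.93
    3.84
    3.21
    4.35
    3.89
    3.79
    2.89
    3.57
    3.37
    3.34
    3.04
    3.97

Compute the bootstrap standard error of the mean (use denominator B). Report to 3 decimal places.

SE* = 0.416

Bootstrap SE is the standard deviation of the 12 replicate means.
Mean of replicates: (3.93 + 3.84 + 3.21 + 4.35 + 3.89 + 3.79 + 2.89 + 3.57 + 3.37 + 3.34 + 3.04 + 3.97) / 12 = 43.1900 / 12 = 3.5992
Sum of squared deviations: (+0.3308)² + (+0.2408)² + (−0.3892)² + (+0.7508)² + (+0.2908)² + (+0.1908)² + (−0.7092)² + (−0.0292)² + (−0.2292)² + (−0.2592)² + (−0.5592)² + (+0.3708)² = 2.0773
Variance = 2.0773 / 12 = 0.1731
SE* = √0.1731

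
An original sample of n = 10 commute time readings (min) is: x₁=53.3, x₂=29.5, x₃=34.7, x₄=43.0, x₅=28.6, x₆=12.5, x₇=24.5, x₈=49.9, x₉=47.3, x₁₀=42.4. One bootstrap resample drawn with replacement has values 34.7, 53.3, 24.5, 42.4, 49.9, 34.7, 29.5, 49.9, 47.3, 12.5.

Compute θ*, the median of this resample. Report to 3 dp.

θ* = 38.550

Sorted: 12.5, 24.5, 29.5, 34.7, 34.7, 42.4, 47.3, 49.9, 49.9, 53.3
Median = average of the two middle values = 38.550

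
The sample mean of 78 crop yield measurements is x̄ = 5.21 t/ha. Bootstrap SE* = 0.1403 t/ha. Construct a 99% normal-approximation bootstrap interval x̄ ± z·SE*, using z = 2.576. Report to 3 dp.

(4.849, 5.571)

Margin = 2.576 × 0.1403 = 0.3614
Interval: 5.21 ± 0.3614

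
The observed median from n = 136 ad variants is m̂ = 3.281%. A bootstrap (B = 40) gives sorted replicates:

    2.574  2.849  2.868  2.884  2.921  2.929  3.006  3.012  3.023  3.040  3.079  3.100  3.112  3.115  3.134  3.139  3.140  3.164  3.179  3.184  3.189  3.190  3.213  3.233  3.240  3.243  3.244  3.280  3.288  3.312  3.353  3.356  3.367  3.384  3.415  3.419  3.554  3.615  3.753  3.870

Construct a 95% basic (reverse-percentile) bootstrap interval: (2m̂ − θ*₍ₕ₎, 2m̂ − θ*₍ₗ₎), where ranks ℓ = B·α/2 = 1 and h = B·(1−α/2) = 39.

(2.809, 3.988)

Percentile endpoints at ranks 1 and 39: θ*₍1₎ = 2.574, θ*₍39₎ = 3.753.
Basic interval reflects these around m̂:
  lower = 2 × 3.281 − 3.753 = 2.809
  upper = 2 × 3.281 − 2.574 = 3.988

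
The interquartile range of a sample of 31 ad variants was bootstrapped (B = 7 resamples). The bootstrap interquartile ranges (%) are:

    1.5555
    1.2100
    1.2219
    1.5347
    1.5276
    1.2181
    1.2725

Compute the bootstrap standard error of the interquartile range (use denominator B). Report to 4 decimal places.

SE* = 0.1541

Bootstrap SE is the standard deviation of the 7 replicate interquartile ranges.
Mean of replicates: (1.5555 + 1.2100 + 1.2219 + 1.5347 + 1.5276 + 1.2181 + 1.2725) / 7 = 9.540300 / 7 = 1.362900
Sum of squared deviations: (+0.192600)² + (−0.152900)² + (−0.141000)² + (+0.171800)² + (+0.164700)² + (−0.144800)² + (−0.090400)² = 0.166135
Variance = 0.166135 / 7 = 0.023734
SE* = √0.023734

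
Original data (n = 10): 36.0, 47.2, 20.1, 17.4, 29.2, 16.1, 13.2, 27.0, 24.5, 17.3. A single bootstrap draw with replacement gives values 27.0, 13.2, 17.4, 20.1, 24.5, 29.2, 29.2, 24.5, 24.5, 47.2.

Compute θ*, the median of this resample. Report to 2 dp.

θ* = 24.50

Sorted: 13.2, 17.4, 20.1, 24.5, 24.5, 24.5, 27.0, 29.2, 29.2, 47.2
Median = average of the two middle values = 24.50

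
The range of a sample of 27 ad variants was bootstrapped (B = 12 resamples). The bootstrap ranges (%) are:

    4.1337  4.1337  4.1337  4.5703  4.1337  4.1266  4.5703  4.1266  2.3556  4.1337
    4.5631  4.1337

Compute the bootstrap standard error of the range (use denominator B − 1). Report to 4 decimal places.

Bootstrap SE is the standard deviation of the 12 replicate ranges.
Mean of replicates: (4.1337 + 4.1337 + 4.1337 + 4.5703 + 4.1337 + 4.1266 + 4.5703 + 4.1266 + 2.3556 + 4.1337 + 4.5631 + 4.1337) / 12 = 49.11470 / 12 = 4.09289
Sum of squared deviations: (+0.04081)² + (+0.04081)² + (+0.04081)² + (+0.47741)² + (+0.04081)² + (+0.03371)² + (+0.47741)² + (+0.03371)² + (−1.73729)² + (+0.04081)² + (+0.47021)² + (+0.04081)² = 3.70738
Variance = 3.70738 / 11 = 0.33703
SE* = √0.33703

SE* = 0.5805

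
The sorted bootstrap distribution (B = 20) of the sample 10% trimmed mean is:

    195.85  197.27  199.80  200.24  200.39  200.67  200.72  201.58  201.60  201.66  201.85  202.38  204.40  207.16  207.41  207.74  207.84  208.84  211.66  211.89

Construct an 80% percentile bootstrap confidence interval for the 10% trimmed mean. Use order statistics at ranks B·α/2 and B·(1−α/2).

(197.27, 208.84)

α = 0.20; lower rank = 20 × 0.100 = 2; upper rank = 20 × 0.900 = 18.
The 2nd smallest replicate is 197.27; the 18th is 208.84.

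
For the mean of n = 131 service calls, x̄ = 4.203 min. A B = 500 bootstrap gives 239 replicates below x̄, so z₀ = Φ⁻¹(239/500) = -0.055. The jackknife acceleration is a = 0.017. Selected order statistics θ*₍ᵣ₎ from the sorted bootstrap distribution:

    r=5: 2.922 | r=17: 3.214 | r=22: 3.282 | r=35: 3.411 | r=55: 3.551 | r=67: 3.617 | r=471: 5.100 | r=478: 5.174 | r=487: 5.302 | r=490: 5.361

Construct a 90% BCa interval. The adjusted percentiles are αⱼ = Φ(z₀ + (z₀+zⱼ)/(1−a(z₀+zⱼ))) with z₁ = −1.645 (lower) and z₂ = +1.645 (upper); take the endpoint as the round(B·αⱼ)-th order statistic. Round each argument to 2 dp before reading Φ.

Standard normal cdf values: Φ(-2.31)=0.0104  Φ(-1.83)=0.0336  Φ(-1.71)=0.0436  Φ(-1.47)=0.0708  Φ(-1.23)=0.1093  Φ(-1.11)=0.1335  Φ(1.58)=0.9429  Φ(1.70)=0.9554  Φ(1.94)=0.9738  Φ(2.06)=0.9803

Lower: z₀ + z₁ = -0.055 + (-1.645) = -1.700; 1 − a(z₀+z₁) = 1 − (0.017)(-1.700) = 1.0289; argument = -0.055 + (-1.700)/1.0289 = -1.7072 → -1.71.
α₁ = Φ(-1.71) = 0.0436; rank = round(500 × 0.0436) = 22; θ*₍22₎ = 3.282.
Upper: z₀ + z₂ = 1.590; 1 − a(z₀+z₂) = 0.9730; argument = 1.5792 → 1.58; α₂ = 0.9429; rank = 471; θ*₍471₎ = 5.100.

(3.282, 5.100)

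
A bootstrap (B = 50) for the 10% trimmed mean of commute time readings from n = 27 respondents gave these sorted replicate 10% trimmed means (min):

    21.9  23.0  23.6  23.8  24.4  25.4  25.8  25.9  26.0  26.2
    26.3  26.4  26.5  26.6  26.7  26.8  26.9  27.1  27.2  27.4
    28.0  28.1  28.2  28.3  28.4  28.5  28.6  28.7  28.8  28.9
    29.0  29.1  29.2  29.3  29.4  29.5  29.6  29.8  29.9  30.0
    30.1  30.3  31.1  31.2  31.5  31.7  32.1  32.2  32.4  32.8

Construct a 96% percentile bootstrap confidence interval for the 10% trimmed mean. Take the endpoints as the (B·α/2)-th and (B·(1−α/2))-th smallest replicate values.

α = 0.04; lower rank = 50 × 0.020 = 1; upper rank = 50 × 0.980 = 49.
The 1st smallest replicate is 21.9; the 49th is 32.4.

(21.9, 32.4)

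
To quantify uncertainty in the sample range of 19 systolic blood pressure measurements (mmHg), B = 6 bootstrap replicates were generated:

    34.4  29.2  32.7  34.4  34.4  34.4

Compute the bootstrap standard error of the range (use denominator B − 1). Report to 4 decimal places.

SE* = 2.0974

Bootstrap SE is the standard deviation of the 6 replicate ranges.
Mean of replicates: (34.4 + 29.2 + 32.7 + 34.4 + 34.4 + 34.4) / 6 = 199.50000 / 6 = 33.25000
Sum of squared deviations: (+1.15000)² + (−4.05000)² + (−0.55000)² + (+1.15000)² + (+1.15000)² + (+1.15000)² = 21.99500
Variance = 21.99500 / 5 = 4.39900
SE* = √4.39900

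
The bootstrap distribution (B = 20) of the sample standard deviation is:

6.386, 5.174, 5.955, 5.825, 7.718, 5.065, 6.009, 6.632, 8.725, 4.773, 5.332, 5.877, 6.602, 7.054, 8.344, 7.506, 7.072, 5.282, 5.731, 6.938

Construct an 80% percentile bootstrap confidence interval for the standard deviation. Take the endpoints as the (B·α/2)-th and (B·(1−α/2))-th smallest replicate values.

(5.065, 7.718)

Sorted replicates: 4.773, 5.065, 5.174, 5.282, 5.332, 5.731, 5.825, 5.877, 5.955, 6.009, 6.386, 6.602, 6.632, 6.938, 7.054, 7.072, 7.506, 7.718, 8.344, 8.725
α = 0.20; lower rank = 20 × 0.100 = 2; upper rank = 20 × 0.900 = 18.
The 2nd smallest replicate is 5.065; the 18th is 7.718.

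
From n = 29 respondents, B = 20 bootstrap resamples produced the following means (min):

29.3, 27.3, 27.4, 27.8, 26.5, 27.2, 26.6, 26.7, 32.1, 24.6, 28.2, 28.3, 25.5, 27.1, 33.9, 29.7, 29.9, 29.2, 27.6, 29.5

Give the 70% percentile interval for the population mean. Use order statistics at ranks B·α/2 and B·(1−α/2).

(26.5, 29.7)

Sorted replicates: 24.6, 25.5, 26.5, 26.6, 26.7, 27.1, 27.2, 27.3, 27.4, 27.6, 27.8, 28.2, 28.3, 29.2, 29.3, 29.5, 29.7, 29.9, 32.1, 33.9
α = 0.30; lower rank = 20 × 0.150 = 3; upper rank = 20 × 0.850 = 17.
The 3rd smallest replicate is 26.5; the 17th is 29.7.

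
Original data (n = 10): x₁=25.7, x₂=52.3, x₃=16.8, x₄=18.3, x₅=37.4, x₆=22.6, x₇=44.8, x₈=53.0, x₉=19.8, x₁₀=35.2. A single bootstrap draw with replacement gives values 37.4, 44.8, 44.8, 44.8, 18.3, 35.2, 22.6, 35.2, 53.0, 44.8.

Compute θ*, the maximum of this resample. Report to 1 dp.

Maximum = 53.0

θ* = 53.0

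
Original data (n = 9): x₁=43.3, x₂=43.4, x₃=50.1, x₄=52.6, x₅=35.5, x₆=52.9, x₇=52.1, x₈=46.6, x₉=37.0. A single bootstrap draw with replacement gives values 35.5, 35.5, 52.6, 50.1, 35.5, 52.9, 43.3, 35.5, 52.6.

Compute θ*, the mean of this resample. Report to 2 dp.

θ* = 43.72

Mean = (35.5 + 35.5 + 52.6 + 50.1 + 35.5 + 52.9 + 43.3 + 35.5 + 52.6) / 9 = 393.50 / 9 = 43.72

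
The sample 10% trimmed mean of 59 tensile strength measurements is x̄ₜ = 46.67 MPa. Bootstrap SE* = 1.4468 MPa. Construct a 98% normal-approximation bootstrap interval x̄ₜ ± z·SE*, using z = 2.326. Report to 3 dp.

(43.305, 50.035)

Margin = 2.326 × 1.4468 = 3.3653
Interval: 46.67 ± 3.3653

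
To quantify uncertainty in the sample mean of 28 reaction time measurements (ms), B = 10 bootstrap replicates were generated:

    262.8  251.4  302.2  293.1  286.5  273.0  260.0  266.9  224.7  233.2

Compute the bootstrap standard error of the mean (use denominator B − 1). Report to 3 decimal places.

SE* = 24.837

Bootstrap SE is the standard deviation of the 10 replicate means.
Mean of replicates: (262.8 + 251.4 + 302.2 + 293.1 + 286.5 + 273.0 + 260.0 + 266.9 + 224.7 + 233.2) / 10 = 2653.8000 / 10 = 265.3800
Sum of squared deviations: (−2.5800)² + (−13.9800)² + (+36.8200)² + (+27.7200)² + (+21.1200)² + (+7.6200)² + (−5.3800)² + (+1.5200)² + (−40.6800)² + (−32.1800)² = 5551.9960
Variance = 5551.9960 / 9 = 616.8884
SE* = √616.8884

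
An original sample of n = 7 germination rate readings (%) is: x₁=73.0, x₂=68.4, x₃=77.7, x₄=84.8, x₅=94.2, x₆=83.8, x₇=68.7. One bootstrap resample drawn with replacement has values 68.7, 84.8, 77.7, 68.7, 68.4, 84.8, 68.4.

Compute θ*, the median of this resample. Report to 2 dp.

θ* = 68.70

Sorted: 68.4, 68.4, 68.7, 68.7, 77.7, 84.8, 84.8
Median = middle value = 68.70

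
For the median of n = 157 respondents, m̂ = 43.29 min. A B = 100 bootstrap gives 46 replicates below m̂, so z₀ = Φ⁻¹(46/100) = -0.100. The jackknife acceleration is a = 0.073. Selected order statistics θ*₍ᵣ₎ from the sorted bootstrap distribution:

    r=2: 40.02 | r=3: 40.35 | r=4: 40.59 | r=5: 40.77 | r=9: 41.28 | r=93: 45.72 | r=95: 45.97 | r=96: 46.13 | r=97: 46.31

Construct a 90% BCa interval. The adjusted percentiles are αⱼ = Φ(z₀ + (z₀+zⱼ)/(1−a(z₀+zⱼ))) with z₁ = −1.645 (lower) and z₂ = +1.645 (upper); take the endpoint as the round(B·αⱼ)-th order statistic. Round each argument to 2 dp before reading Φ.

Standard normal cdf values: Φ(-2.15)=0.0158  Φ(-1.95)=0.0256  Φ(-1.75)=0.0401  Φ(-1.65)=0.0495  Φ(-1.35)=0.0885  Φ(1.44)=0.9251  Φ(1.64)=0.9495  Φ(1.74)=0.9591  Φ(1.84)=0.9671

Lower: z₀ + z₁ = -0.100 + (-1.645) = -1.745; 1 − a(z₀+z₁) = 1 − (0.073)(-1.745) = 1.1274; argument = -0.100 + (-1.745)/1.1274 = -1.6478 → -1.65.
α₁ = Φ(-1.65) = 0.0495; rank = round(100 × 0.0495) = 5; θ*₍5₎ = 40.77.
Upper: z₀ + z₂ = 1.545; 1 − a(z₀+z₂) = 0.8872; argument = 1.6414 → 1.64; α₂ = 0.9495; rank = 95; θ*₍95₎ = 45.97.

(40.77, 45.97)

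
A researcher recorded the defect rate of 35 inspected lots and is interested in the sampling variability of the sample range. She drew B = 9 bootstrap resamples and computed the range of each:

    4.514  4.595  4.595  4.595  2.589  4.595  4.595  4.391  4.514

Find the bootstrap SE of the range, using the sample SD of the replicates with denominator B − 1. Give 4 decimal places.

SE* = 0.6570

Bootstrap SE is the standard deviation of the 9 replicate ranges.
Mean of replicates: (4.514 + 4.595 + 4.595 + 4.595 + 2.589 + 4.595 + 4.595 + 4.391 + 4.514) / 9 = 38.98300 / 9 = 4.33144
Sum of squared deviations: (+0.18256)² + (+0.26356)² + (+0.26356)² + (+0.26356)² + (−1.74244)² + (+0.26356)² + (+0.26356)² + (+0.05956)² + (+0.18256)² = 3.45362
Variance = 3.45362 / 8 = 0.43170
SE* = √0.43170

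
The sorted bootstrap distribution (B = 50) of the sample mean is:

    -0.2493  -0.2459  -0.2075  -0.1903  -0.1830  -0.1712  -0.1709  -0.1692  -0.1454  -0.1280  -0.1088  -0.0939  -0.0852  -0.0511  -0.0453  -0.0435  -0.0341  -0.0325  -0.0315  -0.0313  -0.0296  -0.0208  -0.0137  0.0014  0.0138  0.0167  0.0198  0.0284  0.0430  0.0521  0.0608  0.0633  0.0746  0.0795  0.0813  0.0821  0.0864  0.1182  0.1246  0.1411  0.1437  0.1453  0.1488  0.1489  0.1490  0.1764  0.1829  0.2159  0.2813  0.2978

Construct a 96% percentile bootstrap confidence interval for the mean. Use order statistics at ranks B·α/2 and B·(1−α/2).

(-0.2493, 0.2813)

α = 0.04; lower rank = 50 × 0.020 = 1; upper rank = 50 × 0.980 = 49.
The 1st smallest replicate is -0.2493; the 49th is 0.2813.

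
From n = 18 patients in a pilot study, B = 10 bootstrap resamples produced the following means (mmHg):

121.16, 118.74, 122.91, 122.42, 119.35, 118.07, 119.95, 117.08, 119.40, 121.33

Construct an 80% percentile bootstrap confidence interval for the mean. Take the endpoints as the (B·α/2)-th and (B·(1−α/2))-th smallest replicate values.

Sorted replicates: 117.08, 118.07, 118.74, 119.35, 119.40, 119.95, 121.16, 121.33, 122.42, 122.91
α = 0.20; lower rank = 10 × 0.100 = 1; upper rank = 10 × 0.900 = 9.
The 1st smallest replicate is 117.08; the 9th is 122.42.

(117.08, 122.42)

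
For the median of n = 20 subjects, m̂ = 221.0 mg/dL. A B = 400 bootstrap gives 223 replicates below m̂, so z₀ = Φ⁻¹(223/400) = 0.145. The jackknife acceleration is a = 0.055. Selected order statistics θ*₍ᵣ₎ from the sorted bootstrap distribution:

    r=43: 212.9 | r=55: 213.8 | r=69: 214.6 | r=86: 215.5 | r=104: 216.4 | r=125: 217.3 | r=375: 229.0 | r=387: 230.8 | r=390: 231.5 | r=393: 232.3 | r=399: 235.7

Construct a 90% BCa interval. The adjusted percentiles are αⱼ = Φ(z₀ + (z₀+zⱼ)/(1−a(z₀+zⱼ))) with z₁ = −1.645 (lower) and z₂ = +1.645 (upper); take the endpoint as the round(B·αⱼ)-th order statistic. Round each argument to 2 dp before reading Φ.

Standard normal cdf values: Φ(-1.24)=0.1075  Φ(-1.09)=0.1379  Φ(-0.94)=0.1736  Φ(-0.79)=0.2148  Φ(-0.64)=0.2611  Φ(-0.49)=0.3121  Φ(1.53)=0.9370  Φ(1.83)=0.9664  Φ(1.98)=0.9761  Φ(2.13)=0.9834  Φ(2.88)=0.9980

Lower: z₀ + z₁ = 0.145 + (-1.645) = -1.500; 1 − a(z₀+z₁) = 1 − (0.055)(-1.500) = 1.0825; argument = 0.145 + (-1.500)/1.0825 = -1.2407 → -1.24.
α₁ = Φ(-1.24) = 0.1075; rank = round(400 × 0.1075) = 43; θ*₍43₎ = 212.9.
Upper: z₀ + z₂ = 1.790; 1 − a(z₀+z₂) = 0.9015; argument = 2.1305 → 2.13; α₂ = 0.9834; rank = 393; θ*₍393₎ = 232.3.

(212.9, 232.3)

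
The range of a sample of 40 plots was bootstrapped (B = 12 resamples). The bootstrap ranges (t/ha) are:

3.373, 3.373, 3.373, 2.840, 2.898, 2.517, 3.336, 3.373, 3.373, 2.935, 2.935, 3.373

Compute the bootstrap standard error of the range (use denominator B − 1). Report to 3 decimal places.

SE* = 0.299

Bootstrap SE is the standard deviation of the 12 replicate ranges.
Mean of replicates: (3.373 + 3.373 + 3.373 + 2.840 + 2.898 + 2.517 + 3.336 + 3.373 + 3.373 + 2.935 + 2.935 + 3.373) / 12 = 37.6990 / 12 = 3.1416
Sum of squared deviations: (+0.2314)² + (+0.2314)² + (+0.2314)² + (−0.3016)² + (−0.2436)² + (−0.6246)² + (+0.1944)² + (+0.2314)² + (+0.2314)² + (−0.2066)² + (−0.2066)² + (+0.2314)² = 0.9849
Variance = 0.9849 / 11 = 0.0895
SE* = √0.0895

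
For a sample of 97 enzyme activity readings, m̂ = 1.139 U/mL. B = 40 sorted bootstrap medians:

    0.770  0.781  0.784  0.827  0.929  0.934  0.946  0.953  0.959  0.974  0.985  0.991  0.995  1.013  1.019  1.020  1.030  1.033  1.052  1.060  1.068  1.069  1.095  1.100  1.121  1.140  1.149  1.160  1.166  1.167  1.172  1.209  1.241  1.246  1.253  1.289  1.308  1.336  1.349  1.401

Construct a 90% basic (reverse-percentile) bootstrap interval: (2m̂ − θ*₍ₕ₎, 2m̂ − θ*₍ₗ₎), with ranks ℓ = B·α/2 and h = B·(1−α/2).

Percentile endpoints at ranks 2 and 38: θ*₍2₎ = 0.781, θ*₍38₎ = 1.336.
Basic interval reflects these around m̂:
  lower = 2 × 1.139 − 1.336 = 0.942
  upper = 2 × 1.139 − 0.781 = 1.497

(0.942, 1.497)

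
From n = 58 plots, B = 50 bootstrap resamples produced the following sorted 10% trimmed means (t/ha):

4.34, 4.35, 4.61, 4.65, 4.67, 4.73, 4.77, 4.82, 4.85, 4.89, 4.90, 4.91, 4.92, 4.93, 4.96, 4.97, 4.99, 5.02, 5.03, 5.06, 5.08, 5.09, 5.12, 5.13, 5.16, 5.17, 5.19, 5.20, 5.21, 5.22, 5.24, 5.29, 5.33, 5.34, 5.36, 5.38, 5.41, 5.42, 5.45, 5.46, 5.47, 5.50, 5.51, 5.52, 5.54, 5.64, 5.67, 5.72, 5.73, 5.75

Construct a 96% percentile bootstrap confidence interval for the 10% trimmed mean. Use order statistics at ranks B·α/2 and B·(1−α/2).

(4.34, 5.73)

α = 0.04; lower rank = 50 × 0.020 = 1; upper rank = 50 × 0.980 = 49.
The 1st smallest replicate is 4.34; the 49th is 5.73.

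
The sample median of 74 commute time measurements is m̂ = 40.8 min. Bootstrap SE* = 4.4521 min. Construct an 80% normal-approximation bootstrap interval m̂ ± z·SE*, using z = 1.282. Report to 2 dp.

Margin = 1.282 × 4.4521 = 5.708
Interval: 40.8 ± 5.708

(35.09, 46.51)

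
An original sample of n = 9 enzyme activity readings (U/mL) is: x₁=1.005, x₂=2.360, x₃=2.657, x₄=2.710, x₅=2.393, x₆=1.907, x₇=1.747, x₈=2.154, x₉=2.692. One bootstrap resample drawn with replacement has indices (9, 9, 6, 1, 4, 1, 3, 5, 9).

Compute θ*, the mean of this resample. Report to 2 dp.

Resample values: 2.692, 2.692, 1.907, 1.005, 2.710, 1.005, 2.657, 2.393, 2.692.
Mean = (2.692 + 2.692 + 1.907 + 1.005 + 2.710 + 1.005 + 2.657 + 2.393 + 2.692) / 9 = 19.7530 / 9 = 2.19

θ* = 2.19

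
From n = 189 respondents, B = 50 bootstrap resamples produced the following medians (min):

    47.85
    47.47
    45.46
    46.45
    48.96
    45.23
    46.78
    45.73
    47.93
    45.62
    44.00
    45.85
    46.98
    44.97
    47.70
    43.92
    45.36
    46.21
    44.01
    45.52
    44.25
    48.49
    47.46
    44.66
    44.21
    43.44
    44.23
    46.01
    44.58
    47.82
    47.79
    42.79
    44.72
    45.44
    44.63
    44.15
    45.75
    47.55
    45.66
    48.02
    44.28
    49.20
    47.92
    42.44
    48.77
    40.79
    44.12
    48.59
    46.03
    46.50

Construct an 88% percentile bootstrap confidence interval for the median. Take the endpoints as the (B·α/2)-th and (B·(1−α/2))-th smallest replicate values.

(42.79, 48.59)

Sorted replicates: 40.79, 42.44, 42.79, 43.44, 43.92, 44.00, 44.01, 44.12, 44.15, 44.21, 44.23, 44.25, 44.28, 44.58, 44.63, 44.66, 44.72, 44.97, 45.23, 45.36, 45.44, 45.46, 45.52, 45.62, 45.66, 45.73, 45.75, 45.85, 46.01, 46.03, 46.21, 46.45, 46.50, 46.78, 46.98, 47.46, 47.47, 47.55, 47.70, 47.79, 47.82, 47.85, 47.92, 47.93, 48.02, 48.49, 48.59, 48.77, 48.96, 49.20
α = 0.12; lower rank = 50 × 0.060 = 3; upper rank = 50 × 0.940 = 47.
The 3rd smallest replicate is 42.79; the 47th is 48.59.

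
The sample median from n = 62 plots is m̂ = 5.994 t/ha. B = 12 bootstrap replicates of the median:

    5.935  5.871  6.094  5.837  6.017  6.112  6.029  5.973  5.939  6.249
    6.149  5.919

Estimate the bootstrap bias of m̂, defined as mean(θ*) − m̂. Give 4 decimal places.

bias = +0.0163

mean(θ*) = (5.935 + 5.871 + 6.094 + 5.837 + 6.017 + 6.112 + 6.029 + 5.973 + 5.939 + 6.249 + 6.149 + 5.919) / 12 = 6.01033
bias = 6.01033 − 5.994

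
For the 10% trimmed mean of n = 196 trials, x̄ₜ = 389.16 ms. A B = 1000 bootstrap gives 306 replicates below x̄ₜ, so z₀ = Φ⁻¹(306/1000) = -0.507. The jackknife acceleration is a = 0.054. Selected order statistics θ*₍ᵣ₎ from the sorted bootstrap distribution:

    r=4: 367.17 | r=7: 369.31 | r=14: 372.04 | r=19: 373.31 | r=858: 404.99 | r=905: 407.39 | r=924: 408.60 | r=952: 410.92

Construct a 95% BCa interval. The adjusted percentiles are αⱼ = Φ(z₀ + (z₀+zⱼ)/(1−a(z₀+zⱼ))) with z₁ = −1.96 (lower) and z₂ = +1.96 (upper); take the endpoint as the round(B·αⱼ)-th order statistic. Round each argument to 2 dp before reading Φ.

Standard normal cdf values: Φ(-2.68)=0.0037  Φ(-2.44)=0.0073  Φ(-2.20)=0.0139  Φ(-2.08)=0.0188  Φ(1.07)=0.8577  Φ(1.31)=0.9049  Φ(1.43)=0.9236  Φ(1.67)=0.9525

Lower: z₀ + z₁ = -0.507 + (-1.960) = -2.467; 1 − a(z₀+z₁) = 1 − (0.054)(-2.467) = 1.1332; argument = -0.507 + (-2.467)/1.1332 = -2.6840 → -2.68.
α₁ = Φ(-2.68) = 0.0037; rank = round(1000 × 0.0037) = 4; θ*₍4₎ = 367.17.
Upper: z₀ + z₂ = 1.453; 1 − a(z₀+z₂) = 0.9215; argument = 1.0697 → 1.07; α₂ = 0.8577; rank = 858; θ*₍858₎ = 404.99.

(367.17, 404.99)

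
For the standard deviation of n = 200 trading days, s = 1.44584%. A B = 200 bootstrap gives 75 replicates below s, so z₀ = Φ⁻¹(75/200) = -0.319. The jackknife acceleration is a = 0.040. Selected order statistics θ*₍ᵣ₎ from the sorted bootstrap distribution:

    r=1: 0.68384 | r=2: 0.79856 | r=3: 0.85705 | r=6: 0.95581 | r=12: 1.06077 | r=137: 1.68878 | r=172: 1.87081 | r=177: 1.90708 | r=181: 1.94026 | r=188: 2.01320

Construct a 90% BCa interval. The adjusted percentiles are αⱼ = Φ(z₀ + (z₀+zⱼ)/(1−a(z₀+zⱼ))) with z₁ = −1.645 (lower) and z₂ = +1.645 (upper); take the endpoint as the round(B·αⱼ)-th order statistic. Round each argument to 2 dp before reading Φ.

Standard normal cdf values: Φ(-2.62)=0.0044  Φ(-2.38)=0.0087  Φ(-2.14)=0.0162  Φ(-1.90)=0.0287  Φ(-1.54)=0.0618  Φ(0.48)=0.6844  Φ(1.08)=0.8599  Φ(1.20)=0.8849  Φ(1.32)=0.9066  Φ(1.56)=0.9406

Lower: z₀ + z₁ = -0.319 + (-1.645) = -1.964; 1 − a(z₀+z₁) = 1 − (0.040)(-1.964) = 1.0786; argument = -0.319 + (-1.964)/1.0786 = -2.1399 → -2.14.
α₁ = Φ(-2.14) = 0.0162; rank = round(200 × 0.0162) = 3; θ*₍3₎ = 0.85705.
Upper: z₀ + z₂ = 1.326; 1 − a(z₀+z₂) = 0.9470; argument = 1.0813 → 1.08; α₂ = 0.8599; rank = 172; θ*₍172₎ = 1.87081.

(0.85705, 1.87081)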